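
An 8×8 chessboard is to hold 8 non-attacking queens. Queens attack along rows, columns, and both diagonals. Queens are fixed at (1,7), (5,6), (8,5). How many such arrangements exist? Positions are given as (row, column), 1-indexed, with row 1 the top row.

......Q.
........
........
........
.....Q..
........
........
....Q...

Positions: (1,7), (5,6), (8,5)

2

Branch on row 2: col 1 → 1; col 2 → 0; col 4 → 1.
Sum: 1 + 0 + 1 = 2.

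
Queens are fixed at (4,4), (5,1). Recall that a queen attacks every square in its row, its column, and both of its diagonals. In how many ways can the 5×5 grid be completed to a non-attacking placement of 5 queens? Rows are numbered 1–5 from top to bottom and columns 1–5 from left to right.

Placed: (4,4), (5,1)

Branch on row 1: col 2 → 0; col 3 → 1.
Sum: 0 + 1 = 1.

1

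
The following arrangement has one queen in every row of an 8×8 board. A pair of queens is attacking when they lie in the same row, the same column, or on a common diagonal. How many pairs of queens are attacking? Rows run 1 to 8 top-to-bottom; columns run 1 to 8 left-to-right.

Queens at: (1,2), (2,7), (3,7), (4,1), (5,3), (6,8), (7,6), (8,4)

1

Same column: (2,7)–(3,7) (column 7).
Total attacking pairs: 1.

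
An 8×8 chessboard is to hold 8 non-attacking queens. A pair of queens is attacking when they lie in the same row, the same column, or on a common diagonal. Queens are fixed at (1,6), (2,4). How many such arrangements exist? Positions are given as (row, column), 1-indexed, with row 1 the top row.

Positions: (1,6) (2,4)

4

Branch on row 3: col 1 → 1; col 2 → 1; col 7 → 2.
Sum: 1 + 1 + 2 = 4.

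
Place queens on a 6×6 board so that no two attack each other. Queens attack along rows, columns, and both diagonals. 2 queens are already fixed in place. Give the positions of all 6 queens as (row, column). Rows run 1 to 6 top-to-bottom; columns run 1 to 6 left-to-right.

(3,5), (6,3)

(1,4) (2,1) (3,5) (4,2) (5,6) (6,3)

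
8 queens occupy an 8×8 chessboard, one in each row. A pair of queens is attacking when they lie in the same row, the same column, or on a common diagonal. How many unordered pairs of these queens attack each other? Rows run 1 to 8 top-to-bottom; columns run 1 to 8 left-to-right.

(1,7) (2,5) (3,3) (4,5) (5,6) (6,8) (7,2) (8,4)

3

Same column: (2,5)–(4,5) (column 5).
Same diagonal: (4,5)–(5,6) (|4−5| = |5−6| = 1); (4,5)–(7,2) (|4−7| = |5−2| = 3).
Total attacking pairs: 3.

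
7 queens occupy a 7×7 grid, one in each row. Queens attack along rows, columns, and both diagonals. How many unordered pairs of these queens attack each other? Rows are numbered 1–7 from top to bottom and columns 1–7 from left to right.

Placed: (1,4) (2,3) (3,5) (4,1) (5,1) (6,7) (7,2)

5

Same column: (4,1)–(5,1) (column 1).
Same diagonal: (1,4)–(2,3) (|1−2| = |4−3| = 1); (1,4)–(4,1) (|1−4| = |4−1| = 3); (2,3)–(4,1) (|2−4| = |3−1| = 2); (2,3)–(6,7) (|2−6| = |3−7| = 4).
Total attacking pairs: 5.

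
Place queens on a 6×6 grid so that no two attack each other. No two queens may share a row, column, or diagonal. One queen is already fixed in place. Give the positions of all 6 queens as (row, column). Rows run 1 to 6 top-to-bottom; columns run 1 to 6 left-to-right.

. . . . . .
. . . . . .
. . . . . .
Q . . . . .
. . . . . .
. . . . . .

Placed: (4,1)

Row 1: attacked by (4,1)→{1,4}. Safe: 2, 3, 5, 6. Place at column 2.
Row 2: attacked by (1,2)→{1,2,3}; (4,1)→{1,3}. Safe: 4, 5, 6. Place at column 4.
Row 3: attacked by (1,2)→{2,4}; (2,4)→{3,4,5}; (4,1)→{1,2}. Safe: 6. Place at column 6.
Row 5: attacked by (1,2)→{2,6}; (2,4)→{1,4}; (3,6)→{4,6}; (4,1)→{1,2}. Safe: 3, 5. Place at column 3.
Row 6: attacked by (1,2)→{2}; (2,4)→{4}; (3,6)→{3,6}; (4,1)→{1,3}; (5,3)→{2,3,4}. Safe: 5. Place at column 5.
Columns [2, 4, 6, 1, 3, 5], r−c [-1, -2, -3, 3, 2, 1], r+c [3, 6, 9, 5, 8, 11] are all distinct, so no two queens attack.

(1,2) (2,4) (3,6) (4,1) (5,3) (6,5)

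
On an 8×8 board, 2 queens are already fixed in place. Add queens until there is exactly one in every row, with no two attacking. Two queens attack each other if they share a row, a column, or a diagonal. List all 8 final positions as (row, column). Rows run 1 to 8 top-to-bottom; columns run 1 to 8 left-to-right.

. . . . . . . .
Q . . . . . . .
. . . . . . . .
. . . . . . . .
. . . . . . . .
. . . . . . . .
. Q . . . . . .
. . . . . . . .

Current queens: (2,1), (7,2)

Row 1: attacked by (2,1)→{1,2}; (7,2)→{2,8}. Safe: 3, 4, 5, 6, 7. Place at column 7.
Row 3: attacked by (1,7)→{5,7}; (2,1)→{1,2}; (7,2)→{2,6}. Safe: 3, 4, 8. Place at column 3.
Row 4: attacked by (1,7)→{4,7}; (2,1)→{1,3}; (3,3)→{2,3,4}; (7,2)→{2,5}. Safe: 6, 8. Place at column 8.
Row 5: attacked by (1,7)→{3,7}; (2,1)→{1,4}; (3,3)→{1,3,5}; (4,8)→{7,8}; (7,2)→{2,4}. Safe: 6. Place at column 6.
Row 6: attacked by (1,7)→{2,7}; (2,1)→{1,5}; (3,3)→{3,6}; (4,8)→{6,8}; (5,6)→{5,6,7}; (7,2)→{1,2,3}. Safe: 4. Place at column 4.
Row 8: attacked by (1,7)→{7}; (2,1)→{1,7}; (3,3)→{3,8}; (4,8)→{4,8}; (5,6)→{3,6}; (6,4)→{2,4,6}; (7,2)→{1,2,3}. Safe: 5. Place at column 5.
Columns [7, 1, 3, 8, 6, 4, 2, 5], r−c [-6, 1, 0, -4, -1, 2, 5, 3], r+c [8, 3, 6, 12, 11, 10, 9, 13] are all distinct, so no two queens attack.

(1,7) (2,1) (3,3) (4,8) (5,6) (6,4) (7,2) (8,5)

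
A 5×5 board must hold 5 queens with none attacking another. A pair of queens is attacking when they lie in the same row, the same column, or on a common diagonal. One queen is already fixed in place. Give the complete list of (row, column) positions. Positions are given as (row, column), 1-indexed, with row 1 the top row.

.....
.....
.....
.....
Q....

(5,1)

Row 1: attacked by (5,1)→{1,5}. Safe: 2, 3, 4. Place at column 4.
Row 2: attacked by (1,4)→{3,4,5}; (5,1)→{1,4}. Safe: 2. Place at column 2.
Row 3: attacked by (1,4)→{2,4}; (2,2)→{1,2,3}; (5,1)→{1,3}. Safe: 5. Place at column 5.
Row 4: attacked by (1,4)→{1,4}; (2,2)→{2,4}; (3,5)→{4,5}; (5,1)→{1,2}. Safe: 3. Place at column 3.
Columns [4, 2, 5, 3, 1], r−c [-3, 0, -2, 1, 4], r+c [5, 4, 8, 7, 6] are all distinct, so no two queens attack.

(1,4) (2,2) (3,5) (4,3) (5,1)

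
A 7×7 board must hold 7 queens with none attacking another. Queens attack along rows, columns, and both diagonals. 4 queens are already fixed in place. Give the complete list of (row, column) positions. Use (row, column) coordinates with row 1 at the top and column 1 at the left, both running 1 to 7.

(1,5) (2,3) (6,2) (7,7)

(1,5) (2,3) (3,1) (4,6) (5,4) (6,2) (7,7)

Row 3: attacked by (1,5)→{3,5,7}; (2,3)→{2,3,4}; (6,2)→{2,5}; (7,7)→{3,7}. Safe: 1, 6. Place at column 1.
Row 4: attacked by (1,5)→{2,5}; (2,3)→{1,3,5}; (3,1)→{1,2}; (6,2)→{2,4}; (7,7)→{4,7}. Safe: 6. Place at column 6.
Row 5: attacked by (1,5)→{1,5}; (2,3)→{3,6}; (3,1)→{1,3}; (4,6)→{5,6,7}; (6,2)→{1,2,3}; (7,7)→{5,7}. Safe: 4. Place at column 4.
Columns [5, 3, 1, 6, 4, 2, 7], r−c [-4, -1, 2, -2, 1, 4, 0], r+c [6, 5, 4, 10, 9, 8, 14] are all distinct, so no two queens attack.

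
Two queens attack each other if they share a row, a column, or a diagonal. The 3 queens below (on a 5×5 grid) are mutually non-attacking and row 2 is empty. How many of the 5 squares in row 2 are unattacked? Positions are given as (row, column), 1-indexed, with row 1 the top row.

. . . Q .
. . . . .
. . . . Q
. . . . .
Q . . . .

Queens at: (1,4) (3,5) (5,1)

(1,4) attacks row 2 at column 4 and diagonals 3, 5.
(3,5) attacks row 2 at column 5 and diagonals 4.
(5,1) attacks row 2 at column 1 and diagonals 4.
Attacked columns: {1, 3, 4, 5}. Safe: {2}.

1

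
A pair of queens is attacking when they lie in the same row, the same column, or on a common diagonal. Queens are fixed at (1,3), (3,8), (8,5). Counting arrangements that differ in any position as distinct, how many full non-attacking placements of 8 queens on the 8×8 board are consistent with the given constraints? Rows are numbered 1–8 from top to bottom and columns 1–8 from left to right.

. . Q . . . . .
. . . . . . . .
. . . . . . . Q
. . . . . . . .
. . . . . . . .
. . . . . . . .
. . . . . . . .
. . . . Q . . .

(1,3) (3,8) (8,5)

1

Branch on row 2: col 1 → 0; col 6 → 1.
Sum: 0 + 1 = 1.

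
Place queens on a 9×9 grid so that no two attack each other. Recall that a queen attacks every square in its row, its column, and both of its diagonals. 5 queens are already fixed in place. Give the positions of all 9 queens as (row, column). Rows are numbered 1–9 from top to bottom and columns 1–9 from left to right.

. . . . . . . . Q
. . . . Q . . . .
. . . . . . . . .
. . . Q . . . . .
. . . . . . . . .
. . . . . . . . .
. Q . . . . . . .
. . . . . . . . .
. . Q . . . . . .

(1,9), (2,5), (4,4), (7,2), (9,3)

(1,9) (2,5) (3,8) (4,4) (5,1) (6,7) (7,2) (8,6) (9,3)

Row 3: attacked by (1,9)→{7,9}; (2,5)→{4,5,6}; (4,4)→{3,4,5}; (7,2)→{2,6}; (9,3)→{3,9}. Safe: 1, 8. Place at column 8.
Row 5: attacked by (1,9)→{5,9}; (2,5)→{2,5,8}; (3,8)→{6,8}; (4,4)→{3,4,5}; (7,2)→{2,4}; (9,3)→{3,7}. Safe: 1. Place at column 1.
Row 6: attacked by (1,9)→{4,9}; (2,5)→{1,5,9}; (3,8)→{5,8}; (4,4)→{2,4,6}; (5,1)→{1,2}; (7,2)→{1,2,3}; (9,3)→{3,6}. Safe: 7. Place at column 7.
Row 8: attacked by (1,9)→{2,9}; (2,5)→{5}; (3,8)→{3,8}; (4,4)→{4,8}; (5,1)→{1,4}; (6,7)→{5,7,9}; (7,2)→{1,2,3}; (9,3)→{2,3,4}. Safe: 6. Place at column 6.
Columns [9, 5, 8, 4, 1, 7, 2, 6, 3], r−c [-8, -3, -5, 0, 4, -1, 5, 2, 6], r+c [10, 7, 11, 8, 6, 13, 9, 14, 12] are all distinct, so no two queens attack.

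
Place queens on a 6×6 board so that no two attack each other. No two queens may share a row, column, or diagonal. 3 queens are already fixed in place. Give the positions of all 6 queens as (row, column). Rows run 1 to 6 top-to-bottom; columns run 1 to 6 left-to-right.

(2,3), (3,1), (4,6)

(1,5) (2,3) (3,1) (4,6) (5,4) (6,2)

Row 1: attacked by (2,3)→{2,3,4}; (3,1)→{1,3}; (4,6)→{3,6}. Safe: 5. Place at column 5.
Row 5: attacked by (1,5)→{1,5}; (2,3)→{3,6}; (3,1)→{1,3}; (4,6)→{5,6}. Safe: 2, 4. Place at column 4.
Row 6: attacked by (1,5)→{5}; (2,3)→{3}; (3,1)→{1,4}; (4,6)→{4,6}; (5,4)→{3,4,5}. Safe: 2. Place at column 2.
Columns [5, 3, 1, 6, 4, 2], r−c [-4, -1, 2, -2, 1, 4], r+c [6, 5, 4, 10, 9, 8] are all distinct, so no two queens attack.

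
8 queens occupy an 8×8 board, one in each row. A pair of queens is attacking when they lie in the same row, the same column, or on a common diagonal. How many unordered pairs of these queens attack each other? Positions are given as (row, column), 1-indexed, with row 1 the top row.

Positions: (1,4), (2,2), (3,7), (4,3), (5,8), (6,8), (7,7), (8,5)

6

Same column: (3,7)–(7,7) (column 7); (5,8)–(6,8) (column 8).
Same diagonal: (1,4)–(5,8) (|1−5| = |4−8| = 4); (2,2)–(7,7) (|2−7| = |2−7| = 5); (5,8)–(8,5) (|5−8| = |8−5| = 3); (6,8)–(7,7) (|6−7| = |8−7| = 1).
Total attacking pairs: 6.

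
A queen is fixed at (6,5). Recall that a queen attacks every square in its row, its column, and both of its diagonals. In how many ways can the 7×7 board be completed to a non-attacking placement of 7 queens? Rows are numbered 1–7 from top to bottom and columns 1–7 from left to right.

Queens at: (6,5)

6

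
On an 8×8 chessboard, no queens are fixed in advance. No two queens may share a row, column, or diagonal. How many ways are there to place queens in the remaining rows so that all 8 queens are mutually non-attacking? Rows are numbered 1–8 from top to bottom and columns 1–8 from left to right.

Branch on row 1: col 1 → 4; col 2 → 8; col 3 → 16; col 4 → 18; col 5 → 18; col 6 → 16; col 7 → 8; col 8 → 4.
Sum: 4 + 8 + 16 + 18 + 18 + 16 + 8 + 4 = 92.
(This is the classic 8-queens count.)

92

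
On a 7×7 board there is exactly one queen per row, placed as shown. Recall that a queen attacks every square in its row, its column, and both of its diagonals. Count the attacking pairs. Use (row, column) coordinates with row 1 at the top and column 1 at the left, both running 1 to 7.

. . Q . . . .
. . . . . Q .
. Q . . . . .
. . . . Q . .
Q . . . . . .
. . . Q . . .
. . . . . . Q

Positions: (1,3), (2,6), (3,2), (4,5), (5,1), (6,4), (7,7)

All columns are distinct and no two queens satisfy |Δrow| = |Δcol|, so no pair attacks.

0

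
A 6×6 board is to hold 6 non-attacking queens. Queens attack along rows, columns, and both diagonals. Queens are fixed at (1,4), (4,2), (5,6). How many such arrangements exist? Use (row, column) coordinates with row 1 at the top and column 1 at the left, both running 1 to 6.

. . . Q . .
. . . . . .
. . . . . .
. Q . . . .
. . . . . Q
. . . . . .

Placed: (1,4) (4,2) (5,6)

1

Branch on row 2: col 1 → 1.
Sum: 1 = 1.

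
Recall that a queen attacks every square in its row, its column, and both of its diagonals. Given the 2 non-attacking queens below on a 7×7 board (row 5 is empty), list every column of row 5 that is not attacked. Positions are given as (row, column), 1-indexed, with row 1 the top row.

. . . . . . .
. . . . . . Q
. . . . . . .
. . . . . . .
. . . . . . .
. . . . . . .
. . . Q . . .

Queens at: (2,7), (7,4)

columns 1, 3, 5

(2,7) attacks row 5 at column 7 and diagonals 4.
(7,4) attacks row 5 at column 4 and diagonals 2, 6.
Attacked columns: {2, 4, 6, 7}. Safe: {1, 3, 5}.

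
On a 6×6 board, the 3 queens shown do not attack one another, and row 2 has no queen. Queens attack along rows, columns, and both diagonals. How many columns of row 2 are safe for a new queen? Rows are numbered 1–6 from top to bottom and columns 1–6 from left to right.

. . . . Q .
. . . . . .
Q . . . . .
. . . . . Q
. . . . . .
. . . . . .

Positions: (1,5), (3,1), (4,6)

(1,5) attacks row 2 at column 5 and diagonals 4, 6.
(3,1) attacks row 2 at column 1 and diagonals 2.
(4,6) attacks row 2 at column 6 and diagonals 4.
Attacked columns: {1, 2, 4, 5, 6}. Safe: {3}.

1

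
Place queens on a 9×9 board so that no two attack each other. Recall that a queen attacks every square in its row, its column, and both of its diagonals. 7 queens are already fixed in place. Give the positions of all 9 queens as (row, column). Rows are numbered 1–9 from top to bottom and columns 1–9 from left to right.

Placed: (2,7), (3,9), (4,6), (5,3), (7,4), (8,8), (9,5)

Row 1: attacked by (2,7)→{6,7,8}; (3,9)→{7,9}; (4,6)→{3,6,9}; (5,3)→{3,7}; (7,4)→{4}; (8,8)→{1,8}; (9,5)→{5}. Safe: 2. Place at column 2.
Row 6: attacked by (1,2)→{2,7}; (2,7)→{3,7}; (3,9)→{6,9}; (4,6)→{4,6,8}; (5,3)→{2,3,4}; (7,4)→{3,4,5}; (8,8)→{6,8}; (9,5)→{2,5,8}. Safe: 1. Place at column 1.
Columns [2, 7, 9, 6, 3, 1, 4, 8, 5], r−c [-1, -5, -6, -2, 2, 5, 3, 0, 4], r+c [3, 9, 12, 10, 8, 7, 11, 16, 14] are all distinct, so no two queens attack.

(1,2) (2,7) (3,9) (4,6) (5,3) (6,1) (7,4) (8,8) (9,5)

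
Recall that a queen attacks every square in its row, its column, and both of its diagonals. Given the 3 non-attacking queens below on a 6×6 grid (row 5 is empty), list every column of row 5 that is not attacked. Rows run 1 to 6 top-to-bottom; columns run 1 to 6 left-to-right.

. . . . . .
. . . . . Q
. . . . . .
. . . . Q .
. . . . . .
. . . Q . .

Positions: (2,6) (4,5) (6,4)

columns 1, 2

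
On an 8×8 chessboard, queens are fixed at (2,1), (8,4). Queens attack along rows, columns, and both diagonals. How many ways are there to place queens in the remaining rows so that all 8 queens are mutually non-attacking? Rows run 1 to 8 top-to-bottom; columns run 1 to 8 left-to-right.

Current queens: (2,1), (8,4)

2

Branch on row 1: col 3 → 0; col 5 → 1; col 6 → 1; col 7 → 0; col 8 → 0.
Sum: 0 + 1 + 1 + 0 + 0 = 2.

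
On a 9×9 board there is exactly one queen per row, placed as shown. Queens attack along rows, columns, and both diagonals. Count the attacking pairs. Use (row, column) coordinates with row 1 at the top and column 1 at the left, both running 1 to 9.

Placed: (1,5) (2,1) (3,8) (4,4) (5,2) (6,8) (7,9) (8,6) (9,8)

6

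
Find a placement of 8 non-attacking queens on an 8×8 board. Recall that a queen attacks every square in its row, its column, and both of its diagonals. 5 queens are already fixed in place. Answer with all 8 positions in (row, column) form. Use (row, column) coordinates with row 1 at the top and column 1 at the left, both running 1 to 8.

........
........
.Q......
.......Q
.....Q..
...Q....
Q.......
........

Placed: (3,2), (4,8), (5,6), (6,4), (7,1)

Row 1: attacked by (3,2)→{2,4}; (4,8)→{5,8}; (5,6)→{2,6}; (6,4)→{4}; (7,1)→{1,7}. Safe: 3. Place at column 3.
Row 2: attacked by (1,3)→{2,3,4}; (3,2)→{1,2,3}; (4,8)→{6,8}; (5,6)→{3,6}; (6,4)→{4,8}; (7,1)→{1,6}. Safe: 5, 7. Place at column 7.
Row 8: attacked by (1,3)→{3}; (2,7)→{1,7}; (3,2)→{2,7}; (4,8)→{4,8}; (5,6)→{3,6}; (6,4)→{2,4,6}; (7,1)→{1,2}. Safe: 5. Place at column 5.
Columns [3, 7, 2, 8, 6, 4, 1, 5], r−c [-2, -5, 1, -4, -1, 2, 6, 3], r+c [4, 9, 5, 12, 11, 10, 8, 13] are all distinct, so no two queens attack.

(1,3) (2,7) (3,2) (4,8) (5,6) (6,4) (7,1) (8,5)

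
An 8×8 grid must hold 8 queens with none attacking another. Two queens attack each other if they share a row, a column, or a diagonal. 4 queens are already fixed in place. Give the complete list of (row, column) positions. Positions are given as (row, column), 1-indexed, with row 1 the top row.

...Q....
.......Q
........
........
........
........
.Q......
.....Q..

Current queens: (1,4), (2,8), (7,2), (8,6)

Row 3: attacked by (1,4)→{2,4,6}; (2,8)→{7,8}; (7,2)→{2,6}; (8,6)→{1,6}. Safe: 3, 5. Place at column 5.
Row 4: attacked by (1,4)→{1,4,7}; (2,8)→{6,8}; (3,5)→{4,5,6}; (7,2)→{2,5}; (8,6)→{2,6}. Safe: 3. Place at column 3.
Row 5: attacked by (1,4)→{4,8}; (2,8)→{5,8}; (3,5)→{3,5,7}; (4,3)→{2,3,4}; (7,2)→{2,4}; (8,6)→{3,6}. Safe: 1. Place at column 1.
Row 6: attacked by (1,4)→{4}; (2,8)→{4,8}; (3,5)→{2,5,8}; (4,3)→{1,3,5}; (5,1)→{1,2}; (7,2)→{1,2,3}; (8,6)→{4,6,8}. Safe: 7. Place at column 7.
Columns [4, 8, 5, 3, 1, 7, 2, 6], r−c [-3, -6, -2, 1, 4, -1, 5, 2], r+c [5, 10, 8, 7, 6, 13, 9, 14] are all distinct, so no two queens attack.

(1,4) (2,8) (3,5) (4,3) (5,1) (6,7) (7,2) (8,6)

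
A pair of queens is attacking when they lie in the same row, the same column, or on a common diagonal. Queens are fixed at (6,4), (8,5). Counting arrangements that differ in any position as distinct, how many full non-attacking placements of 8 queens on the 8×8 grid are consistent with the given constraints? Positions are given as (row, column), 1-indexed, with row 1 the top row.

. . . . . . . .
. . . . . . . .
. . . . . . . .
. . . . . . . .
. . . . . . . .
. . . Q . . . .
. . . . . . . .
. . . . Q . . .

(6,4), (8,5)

6

Branch on row 1: col 1 → 1; col 2 → 1; col 3 → 2; col 6 → 0; col 7 → 2; col 8 → 0.
Sum: 1 + 1 + 2 + 0 + 2 + 0 = 6.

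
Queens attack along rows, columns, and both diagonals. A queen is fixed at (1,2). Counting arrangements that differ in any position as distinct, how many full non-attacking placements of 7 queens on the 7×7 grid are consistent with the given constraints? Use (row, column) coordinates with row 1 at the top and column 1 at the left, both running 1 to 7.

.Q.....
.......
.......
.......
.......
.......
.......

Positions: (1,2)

7

Branch on row 2: col 4 → 2; col 5 → 3; col 6 → 1; col 7 → 1.
Sum: 2 + 3 + 1 + 1 = 7.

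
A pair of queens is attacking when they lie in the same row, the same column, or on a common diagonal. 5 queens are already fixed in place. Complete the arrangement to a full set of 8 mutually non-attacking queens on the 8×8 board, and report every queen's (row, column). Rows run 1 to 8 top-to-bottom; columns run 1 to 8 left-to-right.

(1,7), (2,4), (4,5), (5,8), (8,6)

(1,7) (2,4) (3,2) (4,5) (5,8) (6,1) (7,3) (8,6)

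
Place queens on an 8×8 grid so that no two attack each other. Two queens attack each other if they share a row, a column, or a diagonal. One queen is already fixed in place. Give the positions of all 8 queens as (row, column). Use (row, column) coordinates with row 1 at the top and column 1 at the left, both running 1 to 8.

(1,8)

Row 2: attacked by (1,8)→{7,8}. Safe: 1, 2, 3, 4, 5, 6. Place at column 3.
Row 3: attacked by (1,8)→{6,8}; (2,3)→{2,3,4}. Safe: 1, 5, 7. Place at column 1.
Row 4: attacked by (1,8)→{5,8}; (2,3)→{1,3,5}; (3,1)→{1,2}. Safe: 4, 6, 7. Place at column 6.
Row 5: attacked by (1,8)→{4,8}; (2,3)→{3,6}; (3,1)→{1,3}; (4,6)→{5,6,7}. Safe: 2. Place at column 2.
Row 6: attacked by (1,8)→{3,8}; (2,3)→{3,7}; (3,1)→{1,4}; (4,6)→{4,6,8}; (5,2)→{1,2,3}. Safe: 5. Place at column 5.
Row 7: attacked by (1,8)→{2,8}; (2,3)→{3,8}; (3,1)→{1,5}; (4,6)→{3,6}; (5,2)→{2,4}; (6,5)→{4,5,6}. Safe: 7. Place at column 7.
Row 8: attacked by (1,8)→{1,8}; (2,3)→{3}; (3,1)→{1,6}; (4,6)→{2,6}; (5,2)→{2,5}; (6,5)→{3,5,7}; (7,7)→{6,7,8}. Safe: 4. Place at column 4.
Columns [8, 3, 1, 6, 2, 5, 7, 4], r−c [-7, -1, 2, -2, 3, 1, 0, 4], r+c [9, 5, 4, 10, 7, 11, 14, 12] are all distinct, so no two queens attack.

(1,8) (2,3) (3,1) (4,6) (5,2) (6,5) (7,7) (8,4)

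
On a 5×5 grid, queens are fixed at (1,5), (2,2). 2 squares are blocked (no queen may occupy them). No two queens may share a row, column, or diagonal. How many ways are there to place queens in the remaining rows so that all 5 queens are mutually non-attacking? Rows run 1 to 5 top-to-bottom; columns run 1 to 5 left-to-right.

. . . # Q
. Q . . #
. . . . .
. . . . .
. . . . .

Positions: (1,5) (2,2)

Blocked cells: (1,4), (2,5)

Branch on row 3: col 4 → 1.
Sum: 1 = 1.

1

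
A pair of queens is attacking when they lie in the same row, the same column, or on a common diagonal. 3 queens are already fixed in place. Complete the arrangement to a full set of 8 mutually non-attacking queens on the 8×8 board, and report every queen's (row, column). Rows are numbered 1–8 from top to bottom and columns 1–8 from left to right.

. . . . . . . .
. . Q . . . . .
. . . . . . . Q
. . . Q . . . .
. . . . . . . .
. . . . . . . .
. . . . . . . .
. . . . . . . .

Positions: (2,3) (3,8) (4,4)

(1,5) (2,3) (3,8) (4,4) (5,7) (6,1) (7,6) (8,2)

Row 1: attacked by (2,3)→{2,3,4}; (3,8)→{6,8}; (4,4)→{1,4,7}. Safe: 5. Place at column 5.
Row 5: attacked by (1,5)→{1,5}; (2,3)→{3,6}; (3,8)→{6,8}; (4,4)→{3,4,5}. Safe: 2, 7. Place at column 7.
Row 6: attacked by (1,5)→{5}; (2,3)→{3,7}; (3,8)→{5,8}; (4,4)→{2,4,6}; (5,7)→{6,7,8}. Safe: 1. Place at column 1.
Row 7: attacked by (1,5)→{5}; (2,3)→{3,8}; (3,8)→{4,8}; (4,4)→{1,4,7}; (5,7)→{5,7}; (6,1)→{1,2}. Safe: 6. Place at column 6.
Row 8: attacked by (1,5)→{5}; (2,3)→{3}; (3,8)→{3,8}; (4,4)→{4,8}; (5,7)→{4,7}; (6,1)→{1,3}; (7,6)→{5,6,7}. Safe: 2. Place at column 2.
Columns [5, 3, 8, 4, 7, 1, 6, 2], r−c [-4, -1, -5, 0, -2, 5, 1, 6], r+c [6, 5, 11, 8, 12, 7, 13, 10] are all distinct, so no two queens attack.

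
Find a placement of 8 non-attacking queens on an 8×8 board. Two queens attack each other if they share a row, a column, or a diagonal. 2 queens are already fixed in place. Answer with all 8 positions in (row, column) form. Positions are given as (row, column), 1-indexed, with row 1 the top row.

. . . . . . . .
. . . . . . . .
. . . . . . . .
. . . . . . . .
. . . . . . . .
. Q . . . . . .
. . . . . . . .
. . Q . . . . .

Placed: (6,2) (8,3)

(1,4) (2,8) (3,1) (4,5) (5,7) (6,2) (7,6) (8,3)

Row 1: attacked by (6,2)→{2,7}; (8,3)→{3}. Safe: 1, 4, 5, 6, 8. Place at column 4.
Row 2: attacked by (1,4)→{3,4,5}; (6,2)→{2,6}; (8,3)→{3}. Safe: 1, 7, 8. Place at column 8.
Row 3: attacked by (1,4)→{2,4,6}; (2,8)→{7,8}; (6,2)→{2,5}; (8,3)→{3,8}. Safe: 1. Place at column 1.
Row 4: attacked by (1,4)→{1,4,7}; (2,8)→{6,8}; (3,1)→{1,2}; (6,2)→{2,4}; (8,3)→{3,7}. Safe: 5. Place at column 5.
Row 5: attacked by (1,4)→{4,8}; (2,8)→{5,8}; (3,1)→{1,3}; (4,5)→{4,5,6}; (6,2)→{1,2,3}; (8,3)→{3,6}. Safe: 7. Place at column 7.
Row 7: attacked by (1,4)→{4}; (2,8)→{3,8}; (3,1)→{1,5}; (4,5)→{2,5,8}; (5,7)→{5,7}; (6,2)→{1,2,3}; (8,3)→{2,3,4}. Safe: 6. Place at column 6.
Columns [4, 8, 1, 5, 7, 2, 6, 3], r−c [-3, -6, 2, -1, -2, 4, 1, 5], r+c [5, 10, 4, 9, 12, 8, 13, 11] are all distinct, so no two queens attack.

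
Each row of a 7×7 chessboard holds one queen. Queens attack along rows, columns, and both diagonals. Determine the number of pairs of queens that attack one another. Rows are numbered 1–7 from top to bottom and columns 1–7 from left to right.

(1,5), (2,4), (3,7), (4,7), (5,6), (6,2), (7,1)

Same column: (3,7)–(4,7) (column 7).
Same diagonal: (1,5)–(2,4) (|1−2| = |5−4| = 1); (1,5)–(3,7) (|1−3| = |5−7| = 2); (4,7)–(5,6) (|4−5| = |7−6| = 1); (6,2)–(7,1) (|6−7| = |2−1| = 1).
Total attacking pairs: 5.

5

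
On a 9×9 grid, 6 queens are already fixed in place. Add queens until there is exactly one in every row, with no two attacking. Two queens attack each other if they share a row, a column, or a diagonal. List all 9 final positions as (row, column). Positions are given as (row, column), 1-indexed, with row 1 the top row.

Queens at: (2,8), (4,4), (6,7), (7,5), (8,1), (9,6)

(1,3) (2,8) (3,2) (4,4) (5,9) (6,7) (7,5) (8,1) (9,6)

Row 1: attacked by (2,8)→{7,8,9}; (4,4)→{1,4,7}; (6,7)→{2,7}; (7,5)→{5}; (8,1)→{1,8}; (9,6)→{6}. Safe: 3. Place at column 3.
Row 3: attacked by (1,3)→{1,3,5}; (2,8)→{7,8,9}; (4,4)→{3,4,5}; (6,7)→{4,7}; (7,5)→{1,5,9}; (8,1)→{1,6}; (9,6)→{6}. Safe: 2. Place at column 2.
Row 5: attacked by (1,3)→{3,7}; (2,8)→{5,8}; (3,2)→{2,4}; (4,4)→{3,4,5}; (6,7)→{6,7,8}; (7,5)→{3,5,7}; (8,1)→{1,4}; (9,6)→{2,6}. Safe: 9. Place at column 9.
Columns [3, 8, 2, 4, 9, 7, 5, 1, 6], r−c [-2, -6, 1, 0, -4, -1, 2, 7, 3], r+c [4, 10, 5, 8, 14, 13, 12, 9, 15] are all distinct, so no two queens attack.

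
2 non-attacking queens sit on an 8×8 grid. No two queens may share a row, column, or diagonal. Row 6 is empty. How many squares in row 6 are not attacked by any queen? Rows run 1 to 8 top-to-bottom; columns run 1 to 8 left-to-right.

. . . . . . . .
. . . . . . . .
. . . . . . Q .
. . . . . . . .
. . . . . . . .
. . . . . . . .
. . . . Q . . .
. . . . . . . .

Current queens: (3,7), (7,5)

(3,7) attacks row 6 at column 7 and diagonals 4.
(7,5) attacks row 6 at column 5 and diagonals 4, 6.
Attacked columns: {4, 5, 6, 7}. Safe: {1, 2, 3, 8}.

4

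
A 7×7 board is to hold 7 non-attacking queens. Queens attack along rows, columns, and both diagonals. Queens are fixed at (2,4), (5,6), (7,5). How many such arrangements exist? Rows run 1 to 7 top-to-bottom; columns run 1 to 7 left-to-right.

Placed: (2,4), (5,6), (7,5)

1

Branch on row 1: col 1 → 1; col 7 → 0.
Sum: 1 + 0 = 1.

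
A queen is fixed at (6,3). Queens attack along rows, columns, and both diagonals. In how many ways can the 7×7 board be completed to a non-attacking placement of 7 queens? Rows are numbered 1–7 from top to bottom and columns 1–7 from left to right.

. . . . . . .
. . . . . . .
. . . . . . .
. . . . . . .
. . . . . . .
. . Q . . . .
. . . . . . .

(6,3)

Branch on row 1: col 1 → 0; col 2 → 3; col 4 → 1; col 5 → 0; col 6 → 1; col 7 → 1.
Sum: 0 + 3 + 1 + 0 + 1 + 1 = 6.

6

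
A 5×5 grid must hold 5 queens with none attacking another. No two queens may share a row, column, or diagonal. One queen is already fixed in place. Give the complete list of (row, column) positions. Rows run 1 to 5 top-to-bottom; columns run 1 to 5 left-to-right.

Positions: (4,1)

Row 1: attacked by (4,1)→{1,4}. Safe: 2, 3, 5. Place at column 2.
Row 2: attacked by (1,2)→{1,2,3}; (4,1)→{1,3}. Safe: 4, 5. Place at column 5.
Row 3: attacked by (1,2)→{2,4}; (2,5)→{4,5}; (4,1)→{1,2}. Safe: 3. Place at column 3.
Row 5: attacked by (1,2)→{2}; (2,5)→{2,5}; (3,3)→{1,3,5}; (4,1)→{1,2}. Safe: 4. Place at column 4.
Columns [2, 5, 3, 1, 4], r−c [-1, -3, 0, 3, 1], r+c [3, 7, 6, 5, 9] are all distinct, so no two queens attack.

(1,2) (2,5) (3,3) (4,1) (5,4)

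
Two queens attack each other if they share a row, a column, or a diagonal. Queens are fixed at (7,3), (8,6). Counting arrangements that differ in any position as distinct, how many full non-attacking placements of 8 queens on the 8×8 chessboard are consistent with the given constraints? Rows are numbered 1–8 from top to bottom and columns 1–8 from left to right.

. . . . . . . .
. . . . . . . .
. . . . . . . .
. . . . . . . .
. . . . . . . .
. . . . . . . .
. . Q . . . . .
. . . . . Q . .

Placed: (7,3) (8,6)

8

Branch on row 1: col 1 → 0; col 2 → 0; col 4 → 2; col 5 → 3; col 7 → 2; col 8 → 1.
Sum: 0 + 0 + 2 + 3 + 2 + 1 = 8.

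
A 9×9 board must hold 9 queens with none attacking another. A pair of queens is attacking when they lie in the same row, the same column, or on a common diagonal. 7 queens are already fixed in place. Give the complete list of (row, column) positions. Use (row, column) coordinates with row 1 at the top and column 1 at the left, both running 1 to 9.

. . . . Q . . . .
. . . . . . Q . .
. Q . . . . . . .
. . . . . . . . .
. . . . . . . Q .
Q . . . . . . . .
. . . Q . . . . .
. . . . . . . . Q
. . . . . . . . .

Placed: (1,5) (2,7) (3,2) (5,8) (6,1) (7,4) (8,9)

(1,5) (2,7) (3,2) (4,6) (5,8) (6,1) (7,4) (8,9) (9,3)

Row 4: attacked by (1,5)→{2,5,8}; (2,7)→{5,7,9}; (3,2)→{1,2,3}; (5,8)→{7,8,9}; (6,1)→{1,3}; (7,4)→{1,4,7}; (8,9)→{5,9}. Safe: 6. Place at column 6.
Row 9: attacked by (1,5)→{5}; (2,7)→{7}; (3,2)→{2,8}; (4,6)→{1,6}; (5,8)→{4,8}; (6,1)→{1,4}; (7,4)→{2,4,6}; (8,9)→{8,9}. Safe: 3. Place at column 3.
Columns [5, 7, 2, 6, 8, 1, 4, 9, 3], r−c [-4, -5, 1, -2, -3, 5, 3, -1, 6], r+c [6, 9, 5, 10, 13, 7, 11, 17, 12] are all distinct, so no two queens attack.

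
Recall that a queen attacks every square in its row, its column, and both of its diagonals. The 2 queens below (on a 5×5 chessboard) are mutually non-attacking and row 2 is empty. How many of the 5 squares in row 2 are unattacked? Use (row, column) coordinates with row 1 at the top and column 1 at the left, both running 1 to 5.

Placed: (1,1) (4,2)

(1,1) attacks row 2 at column 1 and diagonals 2.
(4,2) attacks row 2 at column 2 and diagonals 4.
Attacked columns: {1, 2, 4}. Safe: {3, 5}.

2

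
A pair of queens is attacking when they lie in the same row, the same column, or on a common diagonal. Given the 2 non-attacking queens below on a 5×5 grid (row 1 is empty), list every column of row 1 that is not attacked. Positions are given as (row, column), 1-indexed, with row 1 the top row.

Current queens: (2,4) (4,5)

(2,4) attacks row 1 at column 4 and diagonals 3, 5.
(4,5) attacks row 1 at column 5 and diagonals 2.
Attacked columns: {2, 3, 4, 5}. Safe: {1}.

columns 1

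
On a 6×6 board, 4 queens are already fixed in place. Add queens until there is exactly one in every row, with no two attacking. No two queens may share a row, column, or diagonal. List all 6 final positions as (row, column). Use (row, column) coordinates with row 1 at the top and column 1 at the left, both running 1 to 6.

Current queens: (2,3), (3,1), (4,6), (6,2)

(1,5) (2,3) (3,1) (4,6) (5,4) (6,2)

Row 1: attacked by (2,3)→{2,3,4}; (3,1)→{1,3}; (4,6)→{3,6}; (6,2)→{2}. Safe: 5. Place at column 5.
Row 5: attacked by (1,5)→{1,5}; (2,3)→{3,6}; (3,1)→{1,3}; (4,6)→{5,6}; (6,2)→{1,2,3}. Safe: 4. Place at column 4.
Columns [5, 3, 1, 6, 4, 2], r−c [-4, -1, 2, -2, 1, 4], r+c [6, 5, 4, 10, 9, 8] are all distinct, so no two queens attack.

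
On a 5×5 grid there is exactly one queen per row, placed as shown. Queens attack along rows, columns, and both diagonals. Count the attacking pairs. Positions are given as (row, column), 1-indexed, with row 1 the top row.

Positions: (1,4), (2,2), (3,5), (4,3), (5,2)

Same column: (2,2)–(5,2) (column 2).
Same diagonal: (4,3)–(5,2) (|4−5| = |3−2| = 1).
Total attacking pairs: 2.

2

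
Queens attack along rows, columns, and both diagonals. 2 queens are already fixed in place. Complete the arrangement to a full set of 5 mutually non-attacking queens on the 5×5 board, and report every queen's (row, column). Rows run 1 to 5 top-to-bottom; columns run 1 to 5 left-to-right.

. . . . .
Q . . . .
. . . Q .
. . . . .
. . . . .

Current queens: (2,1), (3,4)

Row 1: attacked by (2,1)→{1,2}; (3,4)→{2,4}. Safe: 3, 5. Place at column 3.
Row 4: attacked by (1,3)→{3}; (2,1)→{1,3}; (3,4)→{3,4,5}. Safe: 2. Place at column 2.
Row 5: attacked by (1,3)→{3}; (2,1)→{1,4}; (3,4)→{2,4}; (4,2)→{1,2,3}. Safe: 5. Place at column 5.
Columns [3, 1, 4, 2, 5], r−c [-2, 1, -1, 2, 0], r+c [4, 3, 7, 6, 10] are all distinct, so no two queens attack.

(1,3) (2,1) (3,4) (4,2) (5,5)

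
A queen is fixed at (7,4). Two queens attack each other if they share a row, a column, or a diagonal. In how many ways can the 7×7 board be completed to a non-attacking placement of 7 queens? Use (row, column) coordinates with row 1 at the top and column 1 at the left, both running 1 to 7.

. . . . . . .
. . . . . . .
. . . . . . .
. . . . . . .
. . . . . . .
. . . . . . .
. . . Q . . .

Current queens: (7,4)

6

Branch on row 1: col 1 → 1; col 2 → 1; col 3 → 1; col 5 → 1; col 6 → 1; col 7 → 1.
Sum: 1 + 1 + 1 + 1 + 1 + 1 = 6.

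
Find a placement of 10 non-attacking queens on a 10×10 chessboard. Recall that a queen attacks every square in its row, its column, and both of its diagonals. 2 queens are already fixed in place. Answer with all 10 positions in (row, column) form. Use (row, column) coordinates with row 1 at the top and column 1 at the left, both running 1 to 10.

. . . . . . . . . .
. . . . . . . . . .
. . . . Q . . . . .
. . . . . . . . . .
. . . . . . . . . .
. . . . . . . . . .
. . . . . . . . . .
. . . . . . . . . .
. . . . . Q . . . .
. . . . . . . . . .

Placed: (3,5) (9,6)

(1,2) (2,7) (3,5) (4,3) (5,9) (6,4) (7,10) (8,8) (9,6) (10,1)

Row 1: attacked by (3,5)→{3,5,7}; (9,6)→{6}. Safe: 1, 2, 4, 8, 9, 10. Place at column 2.
Row 2: attacked by (1,2)→{1,2,3}; (3,5)→{4,5,6}; (9,6)→{6}. Safe: 7, 8, 9, 10. Place at column 7.
Row 4: attacked by (1,2)→{2,5}; (2,7)→{5,7,9}; (3,5)→{4,5,6}; (9,6)→{1,6}. Safe: 3, 8, 10. Place at column 3.
Row 5: attacked by (1,2)→{2,6}; (2,7)→{4,7,10}; (3,5)→{3,5,7}; (4,3)→{2,3,4}; (9,6)→{2,6,10}. Safe: 1, 8, 9. Place at column 9.
Row 6: attacked by (1,2)→{2,7}; (2,7)→{3,7}; (3,5)→{2,5,8}; (4,3)→{1,3,5}; (5,9)→{8,9,10}; (9,6)→{3,6,9}. Safe: 4. Place at column 4.
Row 7: attacked by (1,2)→{2,8}; (2,7)→{2,7}; (3,5)→{1,5,9}; (4,3)→{3,6}; (5,9)→{7,9}; (6,4)→{3,4,5}; (9,6)→{4,6,8}. Safe: 10. Place at column 10.
Row 8: attacked by (1,2)→{2,9}; (2,7)→{1,7}; (3,5)→{5,10}; (4,3)→{3,7}; (5,9)→{6,9}; (6,4)→{2,4,6}; (7,10)→{9,10}; (9,6)→{5,6,7}. Safe: 8. Place at column 8.
Row 10: attacked by (1,2)→{2}; (2,7)→{7}; (3,5)→{5}; (4,3)→{3,9}; (5,9)→{4,9}; (6,4)→{4,8}; (7,10)→{7,10}; (8,8)→{6,8,10}; (9,6)→{5,6,7}. Safe: 1. Place at column 1.
Columns [2, 7, 5, 3, 9, 4, 10, 8, 6, 1], r−c [-1, -5, -2, 1, -4, 2, -3, 0, 3, 9], r+c [3, 9, 8, 7, 14, 10, 17, 16, 15, 11] are all distinct, so no two queens attack.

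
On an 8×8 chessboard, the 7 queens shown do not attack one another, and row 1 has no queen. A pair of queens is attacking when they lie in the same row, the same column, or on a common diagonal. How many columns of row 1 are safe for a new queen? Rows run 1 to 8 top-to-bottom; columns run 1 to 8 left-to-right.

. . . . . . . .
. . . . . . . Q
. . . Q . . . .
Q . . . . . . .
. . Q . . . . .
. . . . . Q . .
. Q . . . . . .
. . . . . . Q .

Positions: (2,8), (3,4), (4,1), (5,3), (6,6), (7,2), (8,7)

(2,8) attacks row 1 at column 8 and diagonals 7.
(3,4) attacks row 1 at column 4 and diagonals 2, 6.
(4,1) attacks row 1 at column 1 and diagonals 4.
(5,3) attacks row 1 at column 3 and diagonals 7.
(6,6) attacks row 1 at column 6 and diagonals 1.
(7,2) attacks row 1 at column 2 and diagonals 8.
(8,7) attacks row 1 at column 7.
Attacked columns: {1, 2, 3, 4, 6, 7, 8}. Safe: {5}.

1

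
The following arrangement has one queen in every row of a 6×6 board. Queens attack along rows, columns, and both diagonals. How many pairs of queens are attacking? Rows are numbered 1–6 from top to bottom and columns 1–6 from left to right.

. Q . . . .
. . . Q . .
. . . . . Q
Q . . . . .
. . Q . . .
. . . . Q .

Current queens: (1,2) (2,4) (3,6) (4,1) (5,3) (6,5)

All columns are distinct and no two queens satisfy |Δrow| = |Δcol|, so no pair attacks.

0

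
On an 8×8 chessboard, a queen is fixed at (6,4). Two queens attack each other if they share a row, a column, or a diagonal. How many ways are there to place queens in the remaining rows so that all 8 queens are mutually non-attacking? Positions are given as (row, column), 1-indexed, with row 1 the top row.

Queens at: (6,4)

Branch on row 1: col 1 → 2; col 2 → 2; col 3 → 3; col 5 → 1; col 6 → 2; col 7 → 2; col 8 → 0.
Sum: 2 + 2 + 3 + 1 + 2 + 2 + 0 = 12.

12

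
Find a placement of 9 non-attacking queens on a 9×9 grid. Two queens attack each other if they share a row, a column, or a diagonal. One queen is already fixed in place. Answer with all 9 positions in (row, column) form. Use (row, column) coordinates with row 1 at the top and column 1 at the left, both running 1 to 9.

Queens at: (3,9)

(1,8) (2,6) (3,9) (4,3) (5,1) (6,4) (7,7) (8,5) (9,2)

Row 1: attacked by (3,9)→{7,9}. Safe: 1, 2, 3, 4, 5, 6, 8. Place at column 8.
Row 2: attacked by (1,8)→{7,8,9}; (3,9)→{8,9}. Safe: 1, 2, 3, 4, 5, 6. Place at column 6.
Row 4: attacked by (1,8)→{5,8}; (2,6)→{4,6,8}; (3,9)→{8,9}. Safe: 1, 2, 3, 7. Place at column 3.
Row 5: attacked by (1,8)→{4,8}; (2,6)→{3,6,9}; (3,9)→{7,9}; (4,3)→{2,3,4}. Safe: 1, 5. Place at column 1.
Row 6: attacked by (1,8)→{3,8}; (2,6)→{2,6}; (3,9)→{6,9}; (4,3)→{1,3,5}; (5,1)→{1,2}. Safe: 4, 7. Place at column 4.
Row 7: attacked by (1,8)→{2,8}; (2,6)→{1,6}; (3,9)→{5,9}; (4,3)→{3,6}; (5,1)→{1,3}; (6,4)→{3,4,5}. Safe: 7. Place at column 7.
Row 8: attacked by (1,8)→{1,8}; (2,6)→{6}; (3,9)→{4,9}; (4,3)→{3,7}; (5,1)→{1,4}; (6,4)→{2,4,6}; (7,7)→{6,7,8}. Safe: 5. Place at column 5.
Row 9: attacked by (1,8)→{8}; (2,6)→{6}; (3,9)→{3,9}; (4,3)→{3,8}; (5,1)→{1,5}; (6,4)→{1,4,7}; (7,7)→{5,7,9}; (8,5)→{4,5,6}. Safe: 2. Place at column 2.
Columns [8, 6, 9, 3, 1, 4, 7, 5, 2], r−c [-7, -4, -6, 1, 4, 2, 0, 3, 7], r+c [9, 8, 12, 7, 6, 10, 14, 13, 11] are all distinct, so no two queens attack.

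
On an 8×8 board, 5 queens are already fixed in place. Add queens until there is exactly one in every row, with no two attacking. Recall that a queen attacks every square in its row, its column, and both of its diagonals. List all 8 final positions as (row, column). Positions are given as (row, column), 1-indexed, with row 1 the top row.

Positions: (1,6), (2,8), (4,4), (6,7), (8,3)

(1,6) (2,8) (3,2) (4,4) (5,1) (6,7) (7,5) (8,3)

Row 3: attacked by (1,6)→{4,6,8}; (2,8)→{7,8}; (4,4)→{3,4,5}; (6,7)→{4,7}; (8,3)→{3,8}. Safe: 1, 2. Place at column 2.
Row 5: attacked by (1,6)→{2,6}; (2,8)→{5,8}; (3,2)→{2,4}; (4,4)→{3,4,5}; (6,7)→{6,7,8}; (8,3)→{3,6}. Safe: 1. Place at column 1.
Row 7: attacked by (1,6)→{6}; (2,8)→{3,8}; (3,2)→{2,6}; (4,4)→{1,4,7}; (5,1)→{1,3}; (6,7)→{6,7,8}; (8,3)→{2,3,4}. Safe: 5. Place at column 5.
Columns [6, 8, 2, 4, 1, 7, 5, 3], r−c [-5, -6, 1, 0, 4, -1, 2, 5], r+c [7, 10, 5, 8, 6, 13, 12, 11] are all distinct, so no two queens attack.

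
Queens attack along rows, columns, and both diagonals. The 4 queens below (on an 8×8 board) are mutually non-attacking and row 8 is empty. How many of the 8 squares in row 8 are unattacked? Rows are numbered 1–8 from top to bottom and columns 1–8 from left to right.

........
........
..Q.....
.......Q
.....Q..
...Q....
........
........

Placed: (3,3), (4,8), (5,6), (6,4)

3

(3,3) attacks row 8 at column 3 and diagonals 8.
(4,8) attacks row 8 at column 8 and diagonals 4.
(5,6) attacks row 8 at column 6 and diagonals 3.
(6,4) attacks row 8 at column 4 and diagonals 2, 6.
Attacked columns: {2, 3, 4, 6, 8}. Safe: {1, 5, 7}.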